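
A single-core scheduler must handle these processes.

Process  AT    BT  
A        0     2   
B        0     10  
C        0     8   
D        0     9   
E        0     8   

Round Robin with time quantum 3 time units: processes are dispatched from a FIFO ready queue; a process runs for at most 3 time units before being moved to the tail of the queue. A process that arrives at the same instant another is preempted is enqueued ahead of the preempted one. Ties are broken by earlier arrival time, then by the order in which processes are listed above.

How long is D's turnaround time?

34

Gantt: | A 0-2 | B 2-5 | C 5-8 | D 8-11 | E 11-14 | B 14-17 | C 17-20 | D 20-23 | E 23-26 | B 26-29 | C 29-31 | D 31-34 | E 34-36 | B 36-37 |
Completion: A=2  B=37  C=31  D=34  E=36
Turnaround(D) = completion − arrival = 34 − 0 = 34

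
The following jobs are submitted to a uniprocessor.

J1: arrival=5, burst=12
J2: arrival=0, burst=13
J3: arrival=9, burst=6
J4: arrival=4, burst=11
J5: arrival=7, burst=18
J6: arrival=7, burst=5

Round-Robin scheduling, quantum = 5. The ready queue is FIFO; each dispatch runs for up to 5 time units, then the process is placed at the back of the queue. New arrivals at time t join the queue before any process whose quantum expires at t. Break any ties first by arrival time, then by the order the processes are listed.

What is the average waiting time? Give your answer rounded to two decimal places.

35.33

Gantt: | J2 0-5 | J4 5-10 | J1 10-15 | J2 15-20 | J5 20-25 | J6 25-30 | J3 30-35 | J4 35-40 | J1 40-45 | J2 45-48 | J5 48-53 | J3 53-54 | J4 54-55 | J1 55-57 | J5 57-65 |
Completion: J1=57  J2=48  J3=54  J4=55  J5=65  J6=30
Turnaround (C−A): J1=52  J2=48  J3=45  J4=51  J5=58  J6=23
Waiting times: J1=40, J2=35, J3=39, J4=40, J5=40, J6=18
Average waiting = (40+35+39+40+40+18) / 6 = 212/6 = 35.33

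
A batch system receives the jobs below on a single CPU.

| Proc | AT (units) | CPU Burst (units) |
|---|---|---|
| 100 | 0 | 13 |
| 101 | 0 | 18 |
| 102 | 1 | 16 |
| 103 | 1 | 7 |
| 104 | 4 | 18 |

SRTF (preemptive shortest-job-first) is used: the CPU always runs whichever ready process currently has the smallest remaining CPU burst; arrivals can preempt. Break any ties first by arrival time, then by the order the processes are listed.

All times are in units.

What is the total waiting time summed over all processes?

Schedule: | 100 0-1 | 103 1-8 | 100 8-20 | 102 20-36 | 101 36-54 | 104 54-72 |
Completion: 100=20  101=54  102=36  103=8  104=72
Waiting = turnaround − burst: 100=7, 101=36, 102=19, 103=0, 104=50
Total waiting = 7 + 36 + 19 + 0 + 50 = 112

112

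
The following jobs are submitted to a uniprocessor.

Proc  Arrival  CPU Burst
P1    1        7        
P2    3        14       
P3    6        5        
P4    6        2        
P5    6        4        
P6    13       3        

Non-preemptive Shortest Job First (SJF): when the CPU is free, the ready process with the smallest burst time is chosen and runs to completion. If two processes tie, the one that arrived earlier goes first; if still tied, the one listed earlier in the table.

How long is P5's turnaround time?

Schedule: | idle 0-1 | P1 1-8 | P4 8-10 | P5 10-14 | P6 14-17 | P3 17-22 | P2 22-36 |
Completion: P1=8  P2=36  P3=22  P4=10  P5=14  P6=17
Turnaround (C−A): P1=7  P2=33  P3=16  P4=4  P5=8  P6=4
Turnaround(P5) = completion − arrival = 14 − 6 = 8

8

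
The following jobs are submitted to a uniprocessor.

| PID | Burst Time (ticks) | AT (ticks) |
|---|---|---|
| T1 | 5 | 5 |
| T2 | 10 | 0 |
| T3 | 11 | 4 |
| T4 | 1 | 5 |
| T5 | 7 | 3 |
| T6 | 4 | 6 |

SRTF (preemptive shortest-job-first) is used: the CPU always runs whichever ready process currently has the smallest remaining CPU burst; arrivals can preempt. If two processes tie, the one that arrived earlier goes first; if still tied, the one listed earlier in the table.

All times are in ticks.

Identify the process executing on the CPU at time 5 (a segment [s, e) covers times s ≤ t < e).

Schedule: | T2 0-5 | T4 5-6 | T6 6-10 | T2 10-15 | T1 15-20 | T5 20-27 | T3 27-38 |
Completion: T1=20  T2=15  T3=38  T4=6  T5=27  T6=10

T4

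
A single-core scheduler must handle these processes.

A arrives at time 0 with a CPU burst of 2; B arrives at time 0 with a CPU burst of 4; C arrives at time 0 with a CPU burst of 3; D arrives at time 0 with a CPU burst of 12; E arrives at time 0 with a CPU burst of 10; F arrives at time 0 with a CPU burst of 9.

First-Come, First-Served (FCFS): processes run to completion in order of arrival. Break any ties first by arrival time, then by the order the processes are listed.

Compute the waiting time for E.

Schedule: | A 0-2 | B 2-6 | C 6-9 | D 9-21 | E 21-31 | F 31-40 |
Completion: A=2  B=6  C=9  D=21  E=31  F=40
Turnaround (C−A): A=2  B=6  C=9  D=21  E=31  F=40
Waiting(E) = turnaround − burst = 31 − 10 = 21

21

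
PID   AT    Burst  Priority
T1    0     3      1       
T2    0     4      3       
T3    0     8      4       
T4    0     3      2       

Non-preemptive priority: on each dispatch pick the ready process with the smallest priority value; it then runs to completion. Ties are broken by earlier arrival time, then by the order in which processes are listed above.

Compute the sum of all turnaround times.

37

Timeline: | T1 0-3 | T4 3-6 | T2 6-10 | T3 10-18 |
Completion: T1=3  T2=10  T3=18  T4=6
Turnaround (C−A): T1=3  T2=10  T3=18  T4=6
Turnaround = completion − arrival: T1=3, T2=10, T3=18, T4=6
Total turnaround = 3 + 10 + 18 + 6 = 37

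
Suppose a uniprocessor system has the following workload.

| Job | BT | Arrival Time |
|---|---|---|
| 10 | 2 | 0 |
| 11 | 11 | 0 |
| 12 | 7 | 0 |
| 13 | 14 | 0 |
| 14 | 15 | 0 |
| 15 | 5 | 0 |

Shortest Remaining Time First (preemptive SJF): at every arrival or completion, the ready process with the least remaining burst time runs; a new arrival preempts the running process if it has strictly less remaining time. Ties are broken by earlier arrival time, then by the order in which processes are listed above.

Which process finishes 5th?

Schedule: | 10 0-2 | 15 2-7 | 12 7-14 | 11 14-25 | 13 25-39 | 14 39-54 |
Completion: 10=2  11=25  12=14  13=39  14=54  15=7
Turnaround (C−A): 10=2  11=25  12=14  13=39  14=54  15=7
Finish order: 10 → 15 → 12 → 11 → 13 → 14

13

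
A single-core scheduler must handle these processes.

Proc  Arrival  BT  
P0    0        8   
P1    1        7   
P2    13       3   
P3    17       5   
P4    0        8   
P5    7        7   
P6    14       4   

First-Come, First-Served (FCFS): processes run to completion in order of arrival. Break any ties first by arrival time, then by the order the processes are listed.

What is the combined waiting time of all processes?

95

Schedule: | P0 0-8 | P4 8-16 | P1 16-23 | P5 23-30 | P2 30-33 | P6 33-37 | P3 37-42 |
Completion: P0=8  P1=23  P2=33  P3=42  P4=16  P5=30  P6=37
Waiting = turnaround − burst: P0=0, P1=15, P2=17, P3=20, P4=8, P5=16, P6=19
Total waiting = 0 + 15 + 17 + 20 + 8 + 16 + 19 = 95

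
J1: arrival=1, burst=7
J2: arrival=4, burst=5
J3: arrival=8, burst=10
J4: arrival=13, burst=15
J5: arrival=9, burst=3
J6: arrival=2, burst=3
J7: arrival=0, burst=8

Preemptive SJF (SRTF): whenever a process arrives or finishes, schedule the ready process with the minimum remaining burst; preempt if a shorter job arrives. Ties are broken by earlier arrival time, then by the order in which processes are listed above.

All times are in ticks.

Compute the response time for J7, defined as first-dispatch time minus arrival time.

0

Timeline: | J7 0-2 | J6 2-5 | J2 5-10 | J5 10-13 | J7 13-19 | J1 19-26 | J3 26-36 | J4 36-51 |
Completion: J1=26  J2=10  J3=36  J4=51  J5=13  J6=5  J7=19
Turnaround (C−A): J1=25  J2=6  J3=28  J4=38  J5=4  J6=3  J7=19
Response(J7) = first start − arrival = 0 − 0 = 0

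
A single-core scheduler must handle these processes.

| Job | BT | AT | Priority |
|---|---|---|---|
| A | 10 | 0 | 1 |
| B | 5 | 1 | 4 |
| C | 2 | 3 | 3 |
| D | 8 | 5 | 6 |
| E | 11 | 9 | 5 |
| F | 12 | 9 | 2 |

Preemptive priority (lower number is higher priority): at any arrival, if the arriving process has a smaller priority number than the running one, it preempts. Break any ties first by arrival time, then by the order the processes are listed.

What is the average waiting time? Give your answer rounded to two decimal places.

16.33

Gantt: | A 0-10 | F 10-22 | C 22-24 | B 24-29 | E 29-40 | D 40-48 |
Completion: A=10  B=29  C=24  D=48  E=40  F=22
Turnaround (C−A): A=10  B=28  C=21  D=43  E=31  F=13
Waiting times: A=0, B=23, C=19, D=35, E=20, F=1
Average waiting = (0+23+19+35+20+1) / 6 = 98/6 = 16.33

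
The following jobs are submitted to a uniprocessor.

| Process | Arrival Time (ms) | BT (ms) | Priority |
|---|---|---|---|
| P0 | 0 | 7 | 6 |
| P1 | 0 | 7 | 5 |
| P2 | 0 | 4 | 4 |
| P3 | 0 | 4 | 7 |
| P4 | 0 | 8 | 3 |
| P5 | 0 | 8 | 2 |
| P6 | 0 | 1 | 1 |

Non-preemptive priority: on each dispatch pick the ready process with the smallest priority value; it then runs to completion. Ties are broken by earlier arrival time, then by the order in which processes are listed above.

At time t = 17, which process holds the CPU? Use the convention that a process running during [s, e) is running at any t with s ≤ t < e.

P2

Gantt: | P6 0-1 | P5 1-9 | P4 9-17 | P2 17-21 | P1 21-28 | P0 28-35 | P3 35-39 |
Completion: P0=35  P1=28  P2=21  P3=39  P4=17  P5=9  P6=1
Turnaround (C−A): P0=35  P1=28  P2=21  P3=39  P4=17  P5=9  P6=1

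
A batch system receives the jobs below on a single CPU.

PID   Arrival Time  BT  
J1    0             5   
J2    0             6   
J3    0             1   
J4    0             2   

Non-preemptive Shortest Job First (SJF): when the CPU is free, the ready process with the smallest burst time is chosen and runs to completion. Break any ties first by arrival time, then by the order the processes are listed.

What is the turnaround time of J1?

Timeline: | J3 0-1 | J4 1-3 | J1 3-8 | J2 8-14 |
Completion: J1=8  J2=14  J3=1  J4=3
Turnaround (C−A): J1=8  J2=14  J3=1  J4=3
Turnaround(J1) = completion − arrival = 8 − 0 = 8

8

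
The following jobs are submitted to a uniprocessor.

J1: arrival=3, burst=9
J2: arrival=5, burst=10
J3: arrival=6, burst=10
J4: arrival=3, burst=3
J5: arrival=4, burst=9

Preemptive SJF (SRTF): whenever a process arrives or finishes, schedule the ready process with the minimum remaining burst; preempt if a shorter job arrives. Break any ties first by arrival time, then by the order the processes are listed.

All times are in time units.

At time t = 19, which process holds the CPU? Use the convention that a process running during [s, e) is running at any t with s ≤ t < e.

J5

Schedule: | idle 0-3 | J4 3-6 | J1 6-15 | J5 15-24 | J2 24-34 | J3 34-44 |
Completion: J1=15  J2=34  J3=44  J4=6  J5=24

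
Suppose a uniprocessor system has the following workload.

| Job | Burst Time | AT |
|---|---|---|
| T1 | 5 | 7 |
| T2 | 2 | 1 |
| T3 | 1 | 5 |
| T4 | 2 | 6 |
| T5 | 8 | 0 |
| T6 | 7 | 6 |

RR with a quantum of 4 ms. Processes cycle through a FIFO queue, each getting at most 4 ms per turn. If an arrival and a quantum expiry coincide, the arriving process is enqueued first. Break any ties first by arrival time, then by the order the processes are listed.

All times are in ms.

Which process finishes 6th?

Gantt: | T5 0-4 | T2 4-6 | T5 6-10 | T3 10-11 | T4 11-13 | T6 13-17 | T1 17-21 | T6 21-24 | T1 24-25 |
Completion: T1=25  T2=6  T3=11  T4=13  T5=10  T6=24
Finish order: T2 → T5 → T3 → T4 → T6 → T1

T1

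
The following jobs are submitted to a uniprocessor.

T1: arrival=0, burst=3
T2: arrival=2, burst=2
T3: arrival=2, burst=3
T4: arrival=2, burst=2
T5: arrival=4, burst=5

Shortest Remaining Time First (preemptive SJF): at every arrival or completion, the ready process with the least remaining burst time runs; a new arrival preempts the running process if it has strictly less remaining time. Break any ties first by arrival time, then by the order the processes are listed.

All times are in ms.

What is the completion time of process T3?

Gantt: | T1 0-3 | T2 3-5 | T4 5-7 | T3 7-10 | T5 10-15 |
Completion: T1=3  T2=5  T3=10  T4=7  T5=15

10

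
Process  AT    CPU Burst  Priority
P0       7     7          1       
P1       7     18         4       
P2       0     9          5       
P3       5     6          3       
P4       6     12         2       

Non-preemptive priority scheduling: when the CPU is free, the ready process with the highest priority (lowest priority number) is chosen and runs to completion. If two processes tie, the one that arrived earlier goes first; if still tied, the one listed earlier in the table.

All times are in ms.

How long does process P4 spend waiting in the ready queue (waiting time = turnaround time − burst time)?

10

Schedule: | P2 0-9 | P0 9-16 | P4 16-28 | P3 28-34 | P1 34-52 |
Completion: P0=16  P1=52  P2=9  P3=34  P4=28
Turnaround (C−A): P0=9  P1=45  P2=9  P3=29  P4=22
Waiting(P4) = turnaround − burst = 22 − 12 = 10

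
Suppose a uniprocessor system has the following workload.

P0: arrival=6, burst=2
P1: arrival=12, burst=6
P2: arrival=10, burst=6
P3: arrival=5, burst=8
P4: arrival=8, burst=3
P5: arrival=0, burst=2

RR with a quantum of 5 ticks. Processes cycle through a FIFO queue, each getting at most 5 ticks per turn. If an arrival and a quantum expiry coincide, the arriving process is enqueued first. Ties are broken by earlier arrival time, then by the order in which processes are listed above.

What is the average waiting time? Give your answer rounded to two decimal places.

7.17

Schedule: | P5 0-2 | idle 2-5 | P3 5-10 | P0 10-12 | P4 12-15 | P2 15-20 | P3 20-23 | P1 23-28 | P2 28-29 | P1 29-30 |
Completion: P0=12  P1=30  P2=29  P3=23  P4=15  P5=2
Turnaround (C−A): P0=6  P1=18  P2=19  P3=18  P4=7  P5=2
Waiting times: P0=4, P1=12, P2=13, P3=10, P4=4, P5=0
Average waiting = (4+12+13+10+4+0) / 6 = 43/6 = 7.17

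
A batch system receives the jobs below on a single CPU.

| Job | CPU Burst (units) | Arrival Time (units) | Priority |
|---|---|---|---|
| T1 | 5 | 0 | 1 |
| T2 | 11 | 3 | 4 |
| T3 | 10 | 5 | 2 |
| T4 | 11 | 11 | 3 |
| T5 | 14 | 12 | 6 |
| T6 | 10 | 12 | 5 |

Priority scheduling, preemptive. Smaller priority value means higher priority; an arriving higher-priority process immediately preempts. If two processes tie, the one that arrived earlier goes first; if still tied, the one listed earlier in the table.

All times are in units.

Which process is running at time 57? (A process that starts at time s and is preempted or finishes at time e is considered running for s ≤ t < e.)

Timeline: | T1 0-5 | T3 5-15 | T4 15-26 | T2 26-37 | T6 37-47 | T5 47-61 |
Completion: T1=5  T2=37  T3=15  T4=26  T5=61  T6=47

T5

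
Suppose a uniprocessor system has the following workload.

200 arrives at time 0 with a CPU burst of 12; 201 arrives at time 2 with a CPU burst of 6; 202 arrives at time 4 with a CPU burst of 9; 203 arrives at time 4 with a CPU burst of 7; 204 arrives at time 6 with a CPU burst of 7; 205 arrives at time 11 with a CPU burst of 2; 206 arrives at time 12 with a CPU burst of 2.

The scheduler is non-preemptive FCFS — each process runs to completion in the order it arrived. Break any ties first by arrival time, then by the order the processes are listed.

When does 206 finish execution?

45

Timeline: | 200 0-12 | 201 12-18 | 202 18-27 | 203 27-34 | 204 34-41 | 205 41-43 | 206 43-45 |
Completion: 200=12  201=18  202=27  203=34  204=41  205=43  206=45
Turnaround (C−A): 200=12  201=16  202=23  203=30  204=35  205=32  206=33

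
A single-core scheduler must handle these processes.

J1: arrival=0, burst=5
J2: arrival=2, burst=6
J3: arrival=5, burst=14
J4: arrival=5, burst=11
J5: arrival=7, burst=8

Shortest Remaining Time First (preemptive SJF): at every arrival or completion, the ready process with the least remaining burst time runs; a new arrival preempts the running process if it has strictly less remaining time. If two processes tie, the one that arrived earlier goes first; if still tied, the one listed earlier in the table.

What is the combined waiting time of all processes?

46

Gantt: | J1 0-5 | J2 5-11 | J5 11-19 | J4 19-30 | J3 30-44 |
Completion: J1=5  J2=11  J3=44  J4=30  J5=19
Waiting = turnaround − burst: J1=0, J2=3, J3=25, J4=14, J5=4
Total waiting = 0 + 3 + 25 + 14 + 4 = 46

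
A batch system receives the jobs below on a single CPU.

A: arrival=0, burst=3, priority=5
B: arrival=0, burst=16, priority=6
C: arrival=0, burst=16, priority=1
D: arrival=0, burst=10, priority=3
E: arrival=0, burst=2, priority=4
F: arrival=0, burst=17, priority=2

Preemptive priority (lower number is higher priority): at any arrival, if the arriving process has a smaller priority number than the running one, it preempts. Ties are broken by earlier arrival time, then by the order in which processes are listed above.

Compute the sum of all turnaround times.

Schedule: | C 0-16 | F 16-33 | D 33-43 | E 43-45 | A 45-48 | B 48-64 |
Completion: A=48  B=64  C=16  D=43  E=45  F=33
Turnaround (C−A): A=48  B=64  C=16  D=43  E=45  F=33
Turnaround = completion − arrival: A=48, B=64, C=16, D=43, E=45, F=33
Total turnaround = 48 + 64 + 16 + 43 + 45 + 33 = 249

249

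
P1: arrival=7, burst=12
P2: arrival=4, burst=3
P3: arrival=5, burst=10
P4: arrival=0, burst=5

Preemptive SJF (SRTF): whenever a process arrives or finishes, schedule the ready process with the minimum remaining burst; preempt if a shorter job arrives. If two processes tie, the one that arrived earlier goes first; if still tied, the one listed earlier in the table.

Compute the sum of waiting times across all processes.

15

Schedule: | P4 0-5 | P2 5-8 | P3 8-18 | P1 18-30 |
Completion: P1=30  P2=8  P3=18  P4=5
Turnaround (C−A): P1=23  P2=4  P3=13  P4=5
Waiting = turnaround − burst: P1=11, P2=1, P3=3, P4=0
Total waiting = 11 + 1 + 3 + 0 = 15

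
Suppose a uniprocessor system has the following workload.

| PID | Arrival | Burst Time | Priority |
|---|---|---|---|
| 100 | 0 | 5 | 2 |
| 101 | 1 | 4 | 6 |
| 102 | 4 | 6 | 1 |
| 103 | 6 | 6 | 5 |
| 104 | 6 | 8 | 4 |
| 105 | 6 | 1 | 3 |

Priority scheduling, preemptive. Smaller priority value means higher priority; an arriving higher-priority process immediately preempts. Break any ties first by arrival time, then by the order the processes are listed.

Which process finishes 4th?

104

Gantt: | 100 0-4 | 102 4-10 | 100 10-11 | 105 11-12 | 104 12-20 | 103 20-26 | 101 26-30 |
Completion: 100=11  101=30  102=10  103=26  104=20  105=12
Finish order: 102 → 100 → 105 → 104 → 103 → 101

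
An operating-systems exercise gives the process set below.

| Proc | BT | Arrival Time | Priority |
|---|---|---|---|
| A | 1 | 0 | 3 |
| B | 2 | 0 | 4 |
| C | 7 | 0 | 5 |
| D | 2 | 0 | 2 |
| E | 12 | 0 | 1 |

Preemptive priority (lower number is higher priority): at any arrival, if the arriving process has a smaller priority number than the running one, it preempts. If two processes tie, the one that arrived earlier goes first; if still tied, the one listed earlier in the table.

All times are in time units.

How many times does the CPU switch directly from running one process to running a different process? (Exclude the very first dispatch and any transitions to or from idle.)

4

Timeline: | E 0-12 | D 12-14 | A 14-15 | B 15-17 | C 17-24 |
Completion: A=15  B=17  C=24  D=14  E=12
Turnaround (C−A): A=15  B=17  C=24  D=14  E=12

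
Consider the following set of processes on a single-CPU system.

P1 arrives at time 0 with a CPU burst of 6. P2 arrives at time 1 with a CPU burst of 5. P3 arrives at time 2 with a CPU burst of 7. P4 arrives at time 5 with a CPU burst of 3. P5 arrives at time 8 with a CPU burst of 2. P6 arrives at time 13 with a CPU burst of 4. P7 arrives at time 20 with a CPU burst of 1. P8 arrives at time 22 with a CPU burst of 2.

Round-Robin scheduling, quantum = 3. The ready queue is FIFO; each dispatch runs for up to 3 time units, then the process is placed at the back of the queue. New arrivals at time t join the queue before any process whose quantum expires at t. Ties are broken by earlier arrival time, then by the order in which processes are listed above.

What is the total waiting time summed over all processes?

Schedule: | P1 0-3 | P2 3-6 | P3 6-9 | P1 9-12 | P4 12-15 | P2 15-17 | P5 17-19 | P3 19-22 | P6 22-25 | P7 25-26 | P8 26-28 | P3 28-29 | P6 29-30 |
Completion: P1=12  P2=17  P3=29  P4=15  P5=19  P6=30  P7=26  P8=28
Turnaround (C−A): P1=12  P2=16  P3=27  P4=10  P5=11  P6=17  P7=6  P8=6
Waiting = turnaround − burst: P1=6, P2=11, P3=20, P4=7, P5=9, P6=13, P7=5, P8=4
Total waiting = 6 + 11 + 20 + 7 + 9 + 13 + 5 + 4 = 75

75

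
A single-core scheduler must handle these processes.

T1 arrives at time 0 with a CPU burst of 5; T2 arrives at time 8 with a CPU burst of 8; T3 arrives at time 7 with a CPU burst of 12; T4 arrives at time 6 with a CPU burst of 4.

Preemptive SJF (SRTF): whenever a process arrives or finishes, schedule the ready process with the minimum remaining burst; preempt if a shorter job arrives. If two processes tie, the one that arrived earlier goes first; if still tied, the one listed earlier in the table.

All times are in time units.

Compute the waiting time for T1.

Schedule: | T1 0-5 | idle 5-6 | T4 6-10 | T2 10-18 | T3 18-30 |
Completion: T1=5  T2=18  T3=30  T4=10
Turnaround (C−A): T1=5  T2=10  T3=23  T4=4
Waiting(T1) = turnaround − burst = 5 − 5 = 0

0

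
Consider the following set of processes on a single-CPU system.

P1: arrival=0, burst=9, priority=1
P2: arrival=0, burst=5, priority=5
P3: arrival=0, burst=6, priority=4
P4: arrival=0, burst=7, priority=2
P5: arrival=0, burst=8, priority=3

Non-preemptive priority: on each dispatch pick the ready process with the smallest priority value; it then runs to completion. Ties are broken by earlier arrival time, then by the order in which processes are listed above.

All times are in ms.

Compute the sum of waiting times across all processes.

Gantt: | P1 0-9 | P4 9-16 | P5 16-24 | P3 24-30 | P2 30-35 |
Completion: P1=9  P2=35  P3=30  P4=16  P5=24
Waiting = turnaround − burst: P1=0, P2=30, P3=24, P4=9, P5=16
Total waiting = 0 + 30 + 24 + 9 + 16 = 79

79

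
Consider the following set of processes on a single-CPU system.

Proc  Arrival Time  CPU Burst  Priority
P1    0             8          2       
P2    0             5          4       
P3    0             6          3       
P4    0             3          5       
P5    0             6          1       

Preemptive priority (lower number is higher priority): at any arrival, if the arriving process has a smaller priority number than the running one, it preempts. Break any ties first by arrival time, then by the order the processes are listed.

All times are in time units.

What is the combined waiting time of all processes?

65

Gantt: | P5 0-6 | P1 6-14 | P3 14-20 | P2 20-25 | P4 25-28 |
Completion: P1=14  P2=25  P3=20  P4=28  P5=6
Turnaround (C−A): P1=14  P2=25  P3=20  P4=28  P5=6
Waiting = turnaround − burst: P1=6, P2=20, P3=14, P4=25, P5=0
Total waiting = 6 + 20 + 14 + 25 + 0 = 65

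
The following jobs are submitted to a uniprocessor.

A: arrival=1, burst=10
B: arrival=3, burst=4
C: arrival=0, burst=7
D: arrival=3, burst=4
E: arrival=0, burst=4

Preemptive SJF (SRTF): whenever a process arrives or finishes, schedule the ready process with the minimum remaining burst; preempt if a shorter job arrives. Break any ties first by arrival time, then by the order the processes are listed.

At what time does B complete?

8

Schedule: | E 0-4 | B 4-8 | D 8-12 | C 12-19 | A 19-29 |
Completion: A=29  B=8  C=19  D=12  E=4
Turnaround (C−A): A=28  B=5  C=19  D=9  E=4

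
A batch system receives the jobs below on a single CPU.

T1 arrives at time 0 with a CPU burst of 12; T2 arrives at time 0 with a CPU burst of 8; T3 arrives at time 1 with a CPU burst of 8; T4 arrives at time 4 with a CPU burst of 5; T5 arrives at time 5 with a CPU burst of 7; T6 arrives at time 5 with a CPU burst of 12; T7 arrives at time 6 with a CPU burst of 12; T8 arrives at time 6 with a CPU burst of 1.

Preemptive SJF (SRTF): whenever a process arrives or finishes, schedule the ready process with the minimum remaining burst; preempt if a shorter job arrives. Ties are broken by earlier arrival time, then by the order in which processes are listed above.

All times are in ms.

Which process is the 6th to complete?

Gantt: | T2 0-6 | T8 6-7 | T2 7-9 | T4 9-14 | T5 14-21 | T3 21-29 | T1 29-41 | T6 41-53 | T7 53-65 |
Completion: T1=41  T2=9  T3=29  T4=14  T5=21  T6=53  T7=65  T8=7
Turnaround (C−A): T1=41  T2=9  T3=28  T4=10  T5=16  T6=48  T7=59  T8=1
Finish order: T8 → T2 → T4 → T5 → T3 → T1 → T6 → T7

T1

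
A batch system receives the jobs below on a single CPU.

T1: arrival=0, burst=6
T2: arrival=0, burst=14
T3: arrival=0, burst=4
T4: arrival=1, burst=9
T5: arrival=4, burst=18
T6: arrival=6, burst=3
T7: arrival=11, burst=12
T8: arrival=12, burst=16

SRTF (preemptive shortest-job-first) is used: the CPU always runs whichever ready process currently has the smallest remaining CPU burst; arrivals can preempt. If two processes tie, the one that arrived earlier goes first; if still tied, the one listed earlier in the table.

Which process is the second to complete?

Timeline: | T3 0-4 | T1 4-6 | T6 6-9 | T1 9-13 | T4 13-22 | T7 22-34 | T2 34-48 | T8 48-64 | T5 64-82 |
Completion: T1=13  T2=48  T3=4  T4=22  T5=82  T6=9  T7=34  T8=64
Turnaround (C−A): T1=13  T2=48  T3=4  T4=21  T5=78  T6=3  T7=23  T8=52
Finish order: T3 → T6 → T1 → T4 → T7 → T2 → T8 → T5

T6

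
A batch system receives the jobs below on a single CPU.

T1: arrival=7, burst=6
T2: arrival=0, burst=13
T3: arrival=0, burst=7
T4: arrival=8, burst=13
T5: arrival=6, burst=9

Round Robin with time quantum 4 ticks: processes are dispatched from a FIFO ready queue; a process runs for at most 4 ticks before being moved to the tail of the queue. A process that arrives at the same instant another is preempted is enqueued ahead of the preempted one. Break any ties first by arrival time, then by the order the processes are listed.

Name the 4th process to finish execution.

T5

Timeline: | T2 0-4 | T3 4-8 | T2 8-12 | T5 12-16 | T1 16-20 | T4 20-24 | T3 24-27 | T2 27-31 | T5 31-35 | T1 35-37 | T4 37-41 | T2 41-42 | T5 42-43 | T4 43-48 |
Completion: T1=37  T2=42  T3=27  T4=48  T5=43
Finish order: T3 → T1 → T2 → T5 → T4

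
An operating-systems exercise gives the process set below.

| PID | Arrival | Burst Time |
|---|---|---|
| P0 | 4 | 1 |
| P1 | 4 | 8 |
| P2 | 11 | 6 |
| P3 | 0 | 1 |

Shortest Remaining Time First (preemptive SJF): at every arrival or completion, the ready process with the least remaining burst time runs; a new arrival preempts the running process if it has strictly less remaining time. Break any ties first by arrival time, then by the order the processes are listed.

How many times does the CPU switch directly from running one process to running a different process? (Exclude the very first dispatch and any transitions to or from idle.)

Gantt: | P3 0-1 | idle 1-4 | P0 4-5 | P1 5-13 | P2 13-19 |
Completion: P0=5  P1=13  P2=19  P3=1

2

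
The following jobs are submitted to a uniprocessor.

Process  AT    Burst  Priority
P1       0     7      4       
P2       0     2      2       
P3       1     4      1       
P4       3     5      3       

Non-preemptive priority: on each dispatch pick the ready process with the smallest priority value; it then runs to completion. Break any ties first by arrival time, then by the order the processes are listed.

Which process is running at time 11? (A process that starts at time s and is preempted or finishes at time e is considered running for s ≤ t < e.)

P1

Schedule: | P2 0-2 | P3 2-6 | P4 6-11 | P1 11-18 |
Completion: P1=18  P2=2  P3=6  P4=11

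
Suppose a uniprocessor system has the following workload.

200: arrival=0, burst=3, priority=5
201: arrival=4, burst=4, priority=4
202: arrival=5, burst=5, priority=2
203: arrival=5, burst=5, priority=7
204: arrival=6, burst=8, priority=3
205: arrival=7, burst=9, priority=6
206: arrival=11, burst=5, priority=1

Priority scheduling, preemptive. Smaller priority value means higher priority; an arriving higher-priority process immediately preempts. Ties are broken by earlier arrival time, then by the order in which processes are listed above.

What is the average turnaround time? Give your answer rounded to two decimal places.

16.43

Gantt: | 200 0-3 | idle 3-4 | 201 4-5 | 202 5-10 | 204 10-11 | 206 11-16 | 204 16-23 | 201 23-26 | 205 26-35 | 203 35-40 |
Completion: 200=3  201=26  202=10  203=40  204=23  205=35  206=16
Turnaround (C−A): 200=3  201=22  202=5  203=35  204=17  205=28  206=5
Turnaround times: 200=3, 201=22, 202=5, 203=35, 204=17, 205=28, 206=5
Average turnaround = (3+22+5+35+17+28+5) / 7 = 115/7 = 16.43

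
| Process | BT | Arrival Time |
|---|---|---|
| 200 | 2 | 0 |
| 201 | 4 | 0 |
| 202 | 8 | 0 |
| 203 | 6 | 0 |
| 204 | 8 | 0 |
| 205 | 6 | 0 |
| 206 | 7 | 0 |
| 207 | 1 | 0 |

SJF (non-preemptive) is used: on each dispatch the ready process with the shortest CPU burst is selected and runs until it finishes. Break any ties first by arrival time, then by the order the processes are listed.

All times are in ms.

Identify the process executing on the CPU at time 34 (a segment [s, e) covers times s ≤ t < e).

Gantt: | 207 0-1 | 200 1-3 | 201 3-7 | 203 7-13 | 205 13-19 | 206 19-26 | 202 26-34 | 204 34-42 |
Completion: 200=3  201=7  202=34  203=13  204=42  205=19  206=26  207=1
Turnaround (C−A): 200=3  201=7  202=34  203=13  204=42  205=19  206=26  207=1

204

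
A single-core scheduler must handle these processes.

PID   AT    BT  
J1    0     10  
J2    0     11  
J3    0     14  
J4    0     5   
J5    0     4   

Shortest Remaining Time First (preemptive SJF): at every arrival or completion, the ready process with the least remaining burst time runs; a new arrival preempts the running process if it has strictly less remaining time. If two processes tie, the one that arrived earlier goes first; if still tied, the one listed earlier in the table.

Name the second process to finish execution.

J4

Timeline: | J5 0-4 | J4 4-9 | J1 9-19 | J2 19-30 | J3 30-44 |
Completion: J1=19  J2=30  J3=44  J4=9  J5=4
Finish order: J5 → J4 → J1 → J2 → J3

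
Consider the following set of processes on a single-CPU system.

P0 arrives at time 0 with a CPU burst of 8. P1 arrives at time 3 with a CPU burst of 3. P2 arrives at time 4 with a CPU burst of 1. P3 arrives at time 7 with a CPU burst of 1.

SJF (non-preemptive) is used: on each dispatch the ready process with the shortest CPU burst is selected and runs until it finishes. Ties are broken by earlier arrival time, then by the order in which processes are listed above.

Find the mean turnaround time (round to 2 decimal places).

Gantt: | P0 0-8 | P2 8-9 | P3 9-10 | P1 10-13 |
Completion: P0=8  P1=13  P2=9  P3=10
Turnaround times: P0=8, P1=10, P2=5, P3=3
Average turnaround = (8+10+5+3) / 4 = 26/4 = 6.50

6.50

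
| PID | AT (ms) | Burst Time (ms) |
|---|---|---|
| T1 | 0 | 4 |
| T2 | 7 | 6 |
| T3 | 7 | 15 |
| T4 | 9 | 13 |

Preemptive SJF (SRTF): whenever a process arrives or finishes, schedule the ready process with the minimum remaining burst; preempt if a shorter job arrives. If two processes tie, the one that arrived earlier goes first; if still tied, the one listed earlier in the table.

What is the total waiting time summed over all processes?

Schedule: | T1 0-4 | idle 4-7 | T2 7-13 | T4 13-26 | T3 26-41 |
Completion: T1=4  T2=13  T3=41  T4=26
Waiting = turnaround − burst: T1=0, T2=0, T3=19, T4=4
Total waiting = 0 + 0 + 19 + 4 = 23

23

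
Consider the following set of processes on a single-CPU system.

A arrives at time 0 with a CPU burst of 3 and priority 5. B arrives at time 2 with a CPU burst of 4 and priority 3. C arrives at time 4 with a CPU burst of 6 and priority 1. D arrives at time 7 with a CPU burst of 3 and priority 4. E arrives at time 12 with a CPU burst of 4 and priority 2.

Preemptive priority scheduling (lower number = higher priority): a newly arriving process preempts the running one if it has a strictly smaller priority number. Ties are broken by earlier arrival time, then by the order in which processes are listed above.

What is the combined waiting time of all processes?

32

Schedule: | A 0-2 | B 2-4 | C 4-10 | B 10-12 | E 12-16 | D 16-19 | A 19-20 |
Completion: A=20  B=12  C=10  D=19  E=16
Turnaround (C−A): A=20  B=10  C=6  D=12  E=4
Waiting = turnaround − burst: A=17, B=6, C=0, D=9, E=0
Total waiting = 17 + 6 + 0 + 9 + 0 = 32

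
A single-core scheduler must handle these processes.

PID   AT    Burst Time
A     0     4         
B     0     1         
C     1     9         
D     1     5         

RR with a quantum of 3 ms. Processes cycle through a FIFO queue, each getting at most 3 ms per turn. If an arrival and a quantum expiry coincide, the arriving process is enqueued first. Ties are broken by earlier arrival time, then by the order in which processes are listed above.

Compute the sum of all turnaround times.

48

Schedule: | A 0-3 | B 3-4 | C 4-7 | D 7-10 | A 10-11 | C 11-14 | D 14-16 | C 16-19 |
Completion: A=11  B=4  C=19  D=16
Turnaround (C−A): A=11  B=4  C=18  D=15
Turnaround = completion − arrival: A=11, B=4, C=18, D=15
Total turnaround = 11 + 4 + 18 + 15 = 48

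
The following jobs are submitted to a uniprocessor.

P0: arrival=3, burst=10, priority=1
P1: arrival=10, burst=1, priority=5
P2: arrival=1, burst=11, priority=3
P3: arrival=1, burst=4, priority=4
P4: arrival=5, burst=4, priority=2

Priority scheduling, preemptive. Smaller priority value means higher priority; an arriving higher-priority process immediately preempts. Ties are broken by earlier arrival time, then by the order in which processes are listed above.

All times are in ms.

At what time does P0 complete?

13

Gantt: | idle 0-1 | P2 1-3 | P0 3-13 | P4 13-17 | P2 17-26 | P3 26-30 | P1 30-31 |
Completion: P0=13  P1=31  P2=26  P3=30  P4=17
Turnaround (C−A): P0=10  P1=21  P2=25  P3=29  P4=12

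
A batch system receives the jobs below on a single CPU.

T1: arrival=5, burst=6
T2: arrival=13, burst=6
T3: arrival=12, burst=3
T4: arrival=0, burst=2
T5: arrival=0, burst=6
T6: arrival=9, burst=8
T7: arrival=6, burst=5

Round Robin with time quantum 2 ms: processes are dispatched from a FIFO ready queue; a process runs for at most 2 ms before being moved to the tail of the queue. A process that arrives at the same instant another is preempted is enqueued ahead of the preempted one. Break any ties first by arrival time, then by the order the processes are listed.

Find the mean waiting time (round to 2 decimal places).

11.71

Gantt: | T4 0-2 | T5 2-6 | T1 6-8 | T7 8-10 | T5 10-12 | T1 12-14 | T6 14-16 | T7 16-18 | T3 18-20 | T2 20-22 | T1 22-24 | T6 24-26 | T7 26-27 | T3 27-28 | T2 28-30 | T6 30-32 | T2 32-34 | T6 34-36 |
Completion: T1=24  T2=34  T3=28  T4=2  T5=12  T6=36  T7=27
Waiting times: T1=13, T2=15, T3=13, T4=0, T5=6, T6=19, T7=16
Average waiting = (13+15+13+0+6+19+16) / 7 = 82/7 = 11.71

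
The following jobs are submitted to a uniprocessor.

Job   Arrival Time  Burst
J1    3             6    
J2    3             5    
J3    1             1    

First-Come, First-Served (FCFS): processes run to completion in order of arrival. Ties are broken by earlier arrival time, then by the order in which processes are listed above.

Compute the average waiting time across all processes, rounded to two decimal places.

Gantt: | idle 0-1 | J3 1-2 | idle 2-3 | J1 3-9 | J2 9-14 |
Completion: J1=9  J2=14  J3=2
Turnaround (C−A): J1=6  J2=11  J3=1
Waiting times: J1=0, J2=6, J3=0
Average waiting = (0+6+0) / 3 = 6/3 = 2.00

2.00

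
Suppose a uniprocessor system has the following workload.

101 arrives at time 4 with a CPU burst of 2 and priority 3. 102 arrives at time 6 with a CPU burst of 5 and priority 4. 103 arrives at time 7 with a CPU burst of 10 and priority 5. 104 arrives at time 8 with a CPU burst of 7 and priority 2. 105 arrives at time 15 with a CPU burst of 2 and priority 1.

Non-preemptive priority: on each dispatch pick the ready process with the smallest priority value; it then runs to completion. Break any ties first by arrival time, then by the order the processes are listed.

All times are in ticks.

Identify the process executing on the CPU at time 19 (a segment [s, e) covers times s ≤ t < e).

Schedule: | idle 0-4 | 101 4-6 | 102 6-11 | 104 11-18 | 105 18-20 | 103 20-30 |
Completion: 101=6  102=11  103=30  104=18  105=20
Turnaround (C−A): 101=2  102=5  103=23  104=10  105=5

105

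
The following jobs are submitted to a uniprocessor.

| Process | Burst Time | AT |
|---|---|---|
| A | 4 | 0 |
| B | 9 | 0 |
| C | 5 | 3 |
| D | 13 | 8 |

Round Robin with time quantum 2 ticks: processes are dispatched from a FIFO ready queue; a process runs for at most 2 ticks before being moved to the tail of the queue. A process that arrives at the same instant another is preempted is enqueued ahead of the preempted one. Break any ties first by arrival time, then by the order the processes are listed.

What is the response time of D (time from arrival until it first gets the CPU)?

2

Gantt: | A 0-2 | B 2-4 | A 4-6 | C 6-8 | B 8-10 | D 10-12 | C 12-14 | B 14-16 | D 16-18 | C 18-19 | B 19-21 | D 21-23 | B 23-24 | D 24-31 |
Completion: A=6  B=24  C=19  D=31
Turnaround (C−A): A=6  B=24  C=16  D=23
Response(D) = first start − arrival = 10 − 8 = 2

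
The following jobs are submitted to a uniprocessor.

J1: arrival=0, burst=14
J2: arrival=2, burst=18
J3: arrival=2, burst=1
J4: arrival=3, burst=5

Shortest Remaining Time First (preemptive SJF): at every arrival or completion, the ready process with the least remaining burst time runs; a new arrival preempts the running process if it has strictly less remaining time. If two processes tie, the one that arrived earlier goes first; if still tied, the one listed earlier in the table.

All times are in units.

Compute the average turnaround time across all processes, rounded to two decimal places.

15.50

Gantt: | J1 0-2 | J3 2-3 | J4 3-8 | J1 8-20 | J2 20-38 |
Completion: J1=20  J2=38  J3=3  J4=8
Turnaround times: J1=20, J2=36, J3=1, J4=5
Average turnaround = (20+36+1+5) / 4 = 62/4 = 15.50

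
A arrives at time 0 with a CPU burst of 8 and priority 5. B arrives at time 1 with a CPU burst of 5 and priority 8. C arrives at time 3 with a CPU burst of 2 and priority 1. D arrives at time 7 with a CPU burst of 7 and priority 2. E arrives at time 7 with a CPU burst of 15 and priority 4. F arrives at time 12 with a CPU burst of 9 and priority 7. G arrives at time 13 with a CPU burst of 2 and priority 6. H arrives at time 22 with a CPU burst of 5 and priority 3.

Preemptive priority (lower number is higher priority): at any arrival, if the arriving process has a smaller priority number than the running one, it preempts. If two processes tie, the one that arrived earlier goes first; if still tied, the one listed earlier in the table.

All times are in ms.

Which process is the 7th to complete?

Timeline: | A 0-3 | C 3-5 | A 5-7 | D 7-14 | E 14-22 | H 22-27 | E 27-34 | A 34-37 | G 37-39 | F 39-48 | B 48-53 |
Completion: A=37  B=53  C=5  D=14  E=34  F=48  G=39  H=27
Finish order: C → D → H → E → A → G → F → B

F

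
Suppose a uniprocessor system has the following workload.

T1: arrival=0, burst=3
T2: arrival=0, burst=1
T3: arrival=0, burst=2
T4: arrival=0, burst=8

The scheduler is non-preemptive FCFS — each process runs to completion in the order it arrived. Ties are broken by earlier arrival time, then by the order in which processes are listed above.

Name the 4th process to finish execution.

T4

Timeline: | T1 0-3 | T2 3-4 | T3 4-6 | T4 6-14 |
Completion: T1=3  T2=4  T3=6  T4=14
Finish order: T1 → T2 → T3 → T4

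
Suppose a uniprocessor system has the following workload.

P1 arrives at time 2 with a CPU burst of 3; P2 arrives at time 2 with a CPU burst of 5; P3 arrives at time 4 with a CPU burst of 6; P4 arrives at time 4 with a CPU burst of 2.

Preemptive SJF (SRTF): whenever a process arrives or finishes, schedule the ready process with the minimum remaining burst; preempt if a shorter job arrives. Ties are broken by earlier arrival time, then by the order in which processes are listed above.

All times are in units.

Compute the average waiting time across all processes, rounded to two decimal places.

Timeline: | idle 0-2 | P1 2-5 | P4 5-7 | P2 7-12 | P3 12-18 |
Completion: P1=5  P2=12  P3=18  P4=7
Turnaround (C−A): P1=3  P2=10  P3=14  P4=3
Waiting times: P1=0, P2=5, P3=8, P4=1
Average waiting = (0+5+8+1) / 4 = 14/4 = 3.50

3.50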